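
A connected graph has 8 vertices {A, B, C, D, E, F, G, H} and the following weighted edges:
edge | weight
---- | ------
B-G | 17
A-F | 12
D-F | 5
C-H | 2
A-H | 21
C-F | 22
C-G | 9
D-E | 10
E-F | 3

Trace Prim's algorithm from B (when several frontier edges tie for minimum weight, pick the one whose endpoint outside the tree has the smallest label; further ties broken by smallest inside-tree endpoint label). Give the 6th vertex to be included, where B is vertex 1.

F

Prim, starting at B.
Step 1: cheapest edge leaving the tree is B-G (17); add G.
Step 2: cheapest edge leaving the tree is C-G (9); add C.
Step 3: cheapest edge leaving the tree is C-H (2); add H.
Step 4: cheapest edge leaving the tree is A-H (21); add A.
Step 5: cheapest edge leaving the tree is A-F (12); add F.
Step 6: cheapest edge leaving the tree is E-F (3); add E.
Step 7: cheapest edge leaving the tree is D-F (5); add D.
Vertex order: B, G, C, H, A, F, E, D. The 6th vertex is F.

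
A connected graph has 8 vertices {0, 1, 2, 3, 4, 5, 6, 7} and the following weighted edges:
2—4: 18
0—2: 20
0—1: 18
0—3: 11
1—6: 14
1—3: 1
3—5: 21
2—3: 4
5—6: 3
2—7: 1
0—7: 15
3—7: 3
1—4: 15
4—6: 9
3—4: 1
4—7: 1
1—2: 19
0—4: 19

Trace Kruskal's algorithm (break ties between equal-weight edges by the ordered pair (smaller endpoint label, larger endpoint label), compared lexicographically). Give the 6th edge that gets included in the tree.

Kruskal: consider edges lightest-first.
1—3 (1): add — endpoints in different components.
2—7 (1): add — endpoints in different components.
3—4 (1): add — endpoints in different components.
4—7 (1): add — endpoints in different components.
3—7 (3): skip — 3 and 7 already connected.
5—6 (3): add — endpoints in different components.
2—3 (4): skip — 2 and 3 already connected.
4—6 (9): add — endpoints in different components.
0—3 (11): add — endpoints in different components.
The 6th edge added is 4—6.

4-6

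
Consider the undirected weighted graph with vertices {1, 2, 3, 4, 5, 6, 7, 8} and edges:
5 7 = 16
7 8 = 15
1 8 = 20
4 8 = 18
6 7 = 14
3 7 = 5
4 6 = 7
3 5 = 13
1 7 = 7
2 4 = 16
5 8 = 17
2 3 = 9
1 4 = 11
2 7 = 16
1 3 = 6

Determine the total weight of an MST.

66

Kruskal's algorithm — process edges by increasing weight (ties by edge label):
3 7 (5): add — endpoints in different components.
1 3 (6): add — endpoints in different components.
1 7 (7): skip — 1 and 7 already connected.
4 6 (7): add — endpoints in different components.
2 3 (9): add — endpoints in different components.
1 4 (11): add — endpoints in different components.
3 5 (13): add — endpoints in different components.
6 7 (14): skip — 6 and 7 already connected.
7 8 (15): add — endpoints in different components.
MST edges: 3 7, 1 3, 4 6, 2 3, 1 4, 3 5, 7 8; total weight 5+6+7+9+11+13+15 = 66.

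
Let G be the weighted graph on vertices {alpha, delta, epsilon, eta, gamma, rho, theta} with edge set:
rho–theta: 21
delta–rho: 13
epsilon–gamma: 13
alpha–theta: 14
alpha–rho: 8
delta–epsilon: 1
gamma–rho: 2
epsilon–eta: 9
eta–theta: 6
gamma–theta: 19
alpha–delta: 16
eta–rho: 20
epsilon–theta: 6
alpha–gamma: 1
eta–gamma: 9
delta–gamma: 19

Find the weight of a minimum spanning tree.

25

Grow the tree from delta using Prim:
Step 1: cheapest edge leaving the tree is delta–epsilon (1); add epsilon.
Step 2: cheapest edge leaving the tree is epsilon–theta (6); add theta.
Step 3: cheapest edge leaving the tree is eta–theta (6); add eta.
Step 4: cheapest edge leaving the tree is eta–gamma (9); add gamma.
Step 5: cheapest edge leaving the tree is alpha–gamma (1); add alpha.
Step 6: cheapest edge leaving the tree is gamma–rho (2); add rho.
MST edges: delta–epsilon, epsilon–theta, eta–theta, eta–gamma, alpha–gamma, gamma–rho; total weight 1+6+6+9+1+2 = 25.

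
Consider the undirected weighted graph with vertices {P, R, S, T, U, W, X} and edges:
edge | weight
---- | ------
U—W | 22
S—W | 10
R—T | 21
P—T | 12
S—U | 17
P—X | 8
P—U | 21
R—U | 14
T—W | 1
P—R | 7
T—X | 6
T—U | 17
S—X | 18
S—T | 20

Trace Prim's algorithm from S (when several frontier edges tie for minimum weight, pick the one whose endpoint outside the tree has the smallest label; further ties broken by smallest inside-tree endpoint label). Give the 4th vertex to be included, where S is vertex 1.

Prim, starting at S.
Step 1: frontier [S—W 10, S—U 17, S—X 18, S—T 20] → take S—W (10); add W.
Step 2: frontier [S—U 17, S—X 18, S—T 20, T—W 1, U—W 22] → take T—W (1); add T.
Step 3: frontier [S—U 17, S—X 18, T—X 6, P—T 12, T—U 17, R—T 21, U—W 22] → take T—X (6); add X.
Step 4: frontier [S—U 17, P—T 12, T—U 17, R—T 21, U—W 22, P—X 8] → take P—X (8); add P.
Step 5: frontier [P—R 7, P—U 21, S—U 17, T—U 17, R—T 21, U—W 22] → take P—R (7); add R.
Step 6: frontier [P—U 21, R—U 14, S—U 17, T—U 17, U—W 22] → take R—U (14); add U.
Vertex order: S, W, T, X, P, R, U. The 4th vertex is X.

X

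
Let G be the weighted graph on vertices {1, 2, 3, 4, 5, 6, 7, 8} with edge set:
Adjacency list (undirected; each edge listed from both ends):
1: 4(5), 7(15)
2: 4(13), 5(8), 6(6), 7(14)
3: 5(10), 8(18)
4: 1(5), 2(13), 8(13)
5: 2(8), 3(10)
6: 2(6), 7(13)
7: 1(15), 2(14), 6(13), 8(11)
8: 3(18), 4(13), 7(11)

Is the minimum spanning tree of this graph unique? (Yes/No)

Kruskal's algorithm — process edges by increasing weight (ties by edge label):
1–4 (5): add — endpoints in different components.
2–6 (6): add — endpoints in different components.
2–5 (8): add — endpoints in different components.
3–5 (10): add — endpoints in different components.
7–8 (11): add — endpoints in different components.
2–4 (13): add — endpoints in different components.
4–8 (13): add — endpoints in different components.
Non-tree edge 6–7 has weight 13, equal to the heaviest edge on its tree cycle — swapping gives another MST of the same weight. Not unique.

No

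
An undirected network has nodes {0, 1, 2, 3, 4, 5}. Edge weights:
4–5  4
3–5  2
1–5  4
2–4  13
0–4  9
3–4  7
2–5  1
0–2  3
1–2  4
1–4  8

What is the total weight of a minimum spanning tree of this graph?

Kruskal: consider edges lightest-first.
2–5 (1): add — endpoints in different components.
3–5 (2): add — endpoints in different components.
0–2 (3): add — endpoints in different components.
1–2 (4): add — endpoints in different components.
1–5 (4): skip — 1 and 5 already connected.
4–5 (4): add — endpoints in different components.
MST edges: 2–5, 3–5, 0–2, 1–2, 4–5; total weight 1+2+3+4+4 = 14.

14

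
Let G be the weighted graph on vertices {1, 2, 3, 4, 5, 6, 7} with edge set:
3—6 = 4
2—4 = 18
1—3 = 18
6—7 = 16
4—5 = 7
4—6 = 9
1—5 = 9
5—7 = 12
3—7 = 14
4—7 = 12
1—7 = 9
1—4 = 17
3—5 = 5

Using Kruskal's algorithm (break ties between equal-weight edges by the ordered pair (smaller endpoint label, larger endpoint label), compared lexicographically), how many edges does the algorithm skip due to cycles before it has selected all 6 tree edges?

Sort edges by weight, then run Kruskal:
3—6 (4): add — endpoints in different components.
3—5 (5): add — endpoints in different components.
4—5 (7): add — endpoints in different components.
1—5 (9): add — endpoints in different components.
1—7 (9): add — endpoints in different components.
4—6 (9): skip — 4 and 6 already connected.
4—7 (12): skip — 4 and 7 already connected.
5—7 (12): skip — 5 and 7 already connected.
3—7 (14): skip — 3 and 7 already connected.
6—7 (16): skip — 6 and 7 already connected.
1—4 (17): skip — 1 and 4 already connected.
1—3 (18): skip — 1 and 3 already connected.
2—4 (18): add — endpoints in different components.
Edges rejected before the tree was complete: 7.

7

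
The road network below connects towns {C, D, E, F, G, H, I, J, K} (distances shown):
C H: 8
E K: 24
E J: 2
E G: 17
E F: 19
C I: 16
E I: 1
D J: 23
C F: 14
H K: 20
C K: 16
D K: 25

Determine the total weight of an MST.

Prim, starting at C.
Step 1: frontier [C H 8, C F 14, C I 16, C K 16] → take C H (8); add H.
Step 2: frontier [C F 14, C I 16, C K 16, H K 20] → take C F (14); add F.
Step 3: frontier [C I 16, C K 16, E F 19, H K 20] → take C I (16); add I.
Step 4: frontier [C K 16, E F 19, H K 20, E I 1] → take E I (1); add E.
Step 5: frontier [C K 16, E J 2, E G 17, E K 24, H K 20] → take E J (2); add J.
Step 6: frontier [C K 16, E G 17, E K 24, H K 20, D J 23] → take C K (16); add K.
Step 7: frontier [E G 17, D J 23, D K 25] → take E G (17); add G.
Step 8: frontier [D J 23, D K 25] → take D J (23); add D.
MST edges: C H, C F, C I, E I, E J, C K, E G, D J; total weight 8+14+16+1+2+16+17+23 = 97.

97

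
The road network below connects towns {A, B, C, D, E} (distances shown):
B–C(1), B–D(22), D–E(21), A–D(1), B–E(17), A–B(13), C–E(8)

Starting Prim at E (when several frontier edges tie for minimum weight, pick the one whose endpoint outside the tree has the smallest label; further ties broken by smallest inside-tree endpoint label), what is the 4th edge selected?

A-D

Prim's algorithm from E:
Step 1: frontier [C–E 8, B–E 17, D–E 21] → take C–E (8); add C.
Step 2: frontier [B–C 1, B–E 17, D–E 21] → take B–C (1); add B.
Step 3: frontier [A–B 13, B–D 22, D–E 21] → take A–B (13); add A.
Step 4: frontier [A–D 1, B–D 22, D–E 21] → take A–D (1); add D.
The 4th edge added is A–D.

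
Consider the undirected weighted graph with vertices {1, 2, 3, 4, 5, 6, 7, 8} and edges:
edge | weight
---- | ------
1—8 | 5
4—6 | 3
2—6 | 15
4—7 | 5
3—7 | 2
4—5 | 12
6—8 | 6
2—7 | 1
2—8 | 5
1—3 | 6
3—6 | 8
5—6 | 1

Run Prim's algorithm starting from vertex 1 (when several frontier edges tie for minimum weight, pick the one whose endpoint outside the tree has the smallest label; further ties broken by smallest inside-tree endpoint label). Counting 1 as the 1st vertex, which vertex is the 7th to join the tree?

6

Grow the tree from 1 using Prim:
Step 1: frontier [1—8 5, 1—3 6] → take 1—8 (5); add 8.
Step 2: frontier [1—3 6, 2—8 5, 6—8 6] → take 2—8 (5); add 2.
Step 3: frontier [1—3 6, 2—7 1, 2—6 15, 6—8 6] → take 2—7 (1); add 7.
Step 4: frontier [1—3 6, 2—6 15, 3—7 2, 4—7 5, 6—8 6] → take 3—7 (2); add 3.
Step 5: frontier [2—6 15, 3—6 8, 4—7 5, 6—8 6] → take 4—7 (5); add 4.
Step 6: frontier [2—6 15, 3—6 8, 4—6 3, 4—5 12, 6—8 6] → take 4—6 (3); add 6.
Step 7: frontier [4—5 12, 5—6 1] → take 5—6 (1); add 5.
Vertex order: 1, 8, 2, 7, 3, 4, 6, 5. The 7th vertex is 6.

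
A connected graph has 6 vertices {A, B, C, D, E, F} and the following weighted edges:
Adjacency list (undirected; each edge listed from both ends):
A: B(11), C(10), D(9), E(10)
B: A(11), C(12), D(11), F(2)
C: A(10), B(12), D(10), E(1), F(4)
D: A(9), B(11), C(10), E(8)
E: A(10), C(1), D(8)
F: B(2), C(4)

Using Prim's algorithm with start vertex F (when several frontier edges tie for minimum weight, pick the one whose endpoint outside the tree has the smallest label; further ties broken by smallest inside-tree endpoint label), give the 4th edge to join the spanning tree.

Prim, starting at F.
Step 1: cheapest edge leaving the tree is B—F (2); add B.
Step 2: cheapest edge leaving the tree is C—F (4); add C.
Step 3: cheapest edge leaving the tree is C—E (1); add E.
Step 4: cheapest edge leaving the tree is D—E (8); add D.
Step 5: cheapest edge leaving the tree is A—D (9); add A.
The 4th edge added is D—E.

D-E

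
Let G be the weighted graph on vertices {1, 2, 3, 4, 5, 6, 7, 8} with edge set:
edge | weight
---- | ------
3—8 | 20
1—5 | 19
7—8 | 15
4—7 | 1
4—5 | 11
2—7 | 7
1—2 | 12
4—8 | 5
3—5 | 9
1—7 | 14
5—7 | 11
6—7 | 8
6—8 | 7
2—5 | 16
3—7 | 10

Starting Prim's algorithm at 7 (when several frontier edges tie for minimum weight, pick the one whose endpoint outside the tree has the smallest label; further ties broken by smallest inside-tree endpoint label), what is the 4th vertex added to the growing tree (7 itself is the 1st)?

2

Grow the tree from 7 using Prim:
Step 1: cheapest edge leaving the tree is 4—7 (1); add 4.
Step 2: cheapest edge leaving the tree is 4—8 (5); add 8.
Step 3: cheapest edge leaving the tree is 2—7 (7); add 2.
Step 4: cheapest edge leaving the tree is 6—8 (7); add 6.
Step 5: cheapest edge leaving the tree is 3—7 (10); add 3.
Step 6: cheapest edge leaving the tree is 3—5 (9); add 5.
Step 7: cheapest edge leaving the tree is 1—2 (12); add 1.
Vertex order: 7, 4, 8, 2, 6, 3, 5, 1. The 4th vertex is 2.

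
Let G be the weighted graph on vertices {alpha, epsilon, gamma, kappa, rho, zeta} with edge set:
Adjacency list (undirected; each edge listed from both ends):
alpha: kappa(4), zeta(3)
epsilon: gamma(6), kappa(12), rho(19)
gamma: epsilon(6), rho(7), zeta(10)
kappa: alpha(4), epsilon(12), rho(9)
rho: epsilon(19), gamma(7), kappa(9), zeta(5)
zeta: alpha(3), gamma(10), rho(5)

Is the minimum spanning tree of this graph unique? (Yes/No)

Kruskal's algorithm — process edges by increasing weight (ties by edge label):
alpha-zeta (3): add. Components now {alpha,zeta} {gamma} {epsilon} {kappa} {rho}
alpha-kappa (4): add. Components now {alpha,kappa,zeta} {gamma} {epsilon} {rho}
rho-zeta (5): add. Components now {alpha,kappa,rho,zeta} {gamma} {epsilon}
epsilon-gamma (6): add. Components now {alpha,kappa,rho,zeta} {epsilon,gamma}
gamma-rho (7): add. Components now {alpha,epsilon,gamma,kappa,rho,zeta}
Every non-tree edge has weight strictly greater than the heaviest edge on the tree path between its endpoints, so the MST is unique.

Yes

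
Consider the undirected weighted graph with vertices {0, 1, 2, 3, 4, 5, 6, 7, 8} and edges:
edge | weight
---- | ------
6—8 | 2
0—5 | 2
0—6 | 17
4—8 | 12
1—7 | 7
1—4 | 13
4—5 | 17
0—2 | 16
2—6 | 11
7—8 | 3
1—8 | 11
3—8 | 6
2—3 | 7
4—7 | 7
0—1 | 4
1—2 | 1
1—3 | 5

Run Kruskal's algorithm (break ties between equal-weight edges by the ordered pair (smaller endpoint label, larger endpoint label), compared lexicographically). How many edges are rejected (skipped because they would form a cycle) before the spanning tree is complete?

2

Kruskal's algorithm — process edges by increasing weight (ties by edge label):
1—2 (1): add — endpoints in different components.
0—5 (2): add — endpoints in different components.
6—8 (2): add — endpoints in different components.
7—8 (3): add — endpoints in different components.
0—1 (4): add — endpoints in different components.
1—3 (5): add — endpoints in different components.
3—8 (6): add — endpoints in different components.
1—7 (7): skip — 1 and 7 already connected.
2—3 (7): skip — 2 and 3 already connected.
4—7 (7): add — endpoints in different components.
Edges rejected before the tree was complete: 2.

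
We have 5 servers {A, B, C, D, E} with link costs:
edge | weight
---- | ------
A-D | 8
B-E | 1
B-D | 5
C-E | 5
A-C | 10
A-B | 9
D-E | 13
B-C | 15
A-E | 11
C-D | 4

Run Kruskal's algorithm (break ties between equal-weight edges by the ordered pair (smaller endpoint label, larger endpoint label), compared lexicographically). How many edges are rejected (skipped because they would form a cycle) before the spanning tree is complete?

Kruskal's algorithm — process edges by increasing weight (ties by edge label):
B-E (1): add — endpoints in different components.
C-D (4): add — endpoints in different components.
B-D (5): add — endpoints in different components.
C-E (5): skip — C and E already connected.
A-D (8): add — endpoints in different components.
Edges rejected before the tree was complete: 1.

1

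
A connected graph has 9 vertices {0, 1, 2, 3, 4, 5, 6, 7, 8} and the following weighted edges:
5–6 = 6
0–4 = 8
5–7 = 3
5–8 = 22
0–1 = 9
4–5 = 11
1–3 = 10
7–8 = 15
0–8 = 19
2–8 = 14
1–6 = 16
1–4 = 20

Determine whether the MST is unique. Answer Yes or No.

Yes

Kruskal's algorithm — process edges by increasing weight (ties by edge label):
5–7 (3): add — endpoints in different components.
5–6 (6): add — endpoints in different components.
0–4 (8): add — endpoints in different components.
0–1 (9): add — endpoints in different components.
1–3 (10): add — endpoints in different components.
4–5 (11): add — endpoints in different components.
2–8 (14): add — endpoints in different components.
7–8 (15): add — endpoints in different components.
Every non-tree edge has weight strictly greater than the heaviest edge on the tree path between its endpoints, so the MST is unique.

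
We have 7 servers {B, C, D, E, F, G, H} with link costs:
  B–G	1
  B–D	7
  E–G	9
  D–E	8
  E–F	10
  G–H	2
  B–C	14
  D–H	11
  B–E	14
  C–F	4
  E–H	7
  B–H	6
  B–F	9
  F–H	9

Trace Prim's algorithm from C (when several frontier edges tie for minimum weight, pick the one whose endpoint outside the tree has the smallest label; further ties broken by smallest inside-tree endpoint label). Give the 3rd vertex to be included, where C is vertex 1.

B

Prim's algorithm from C:
Step 1: frontier [C–F 4, B–C 14] → take C–F (4); add F.
Step 2: frontier [B–C 14, B–F 9, F–H 9, E–F 10] → take B–F (9); add B.
Step 3: frontier [B–G 1, B–H 6, B–D 7, B–E 14, F–H 9, E–F 10] → take B–G (1); add G.
Step 4: frontier [B–H 6, B–D 7, B–E 14, F–H 9, E–F 10, G–H 2, E–G 9] → take G–H (2); add H.
Step 5: frontier [B–D 7, B–E 14, E–F 10, E–G 9, E–H 7, D–H 11] → take B–D (7); add D.
Step 6: frontier [B–E 14, D–E 8, E–F 10, E–G 9, E–H 7] → take E–H (7); add E.
Vertex order: C, F, B, G, H, D, E. The 3rd vertex is B.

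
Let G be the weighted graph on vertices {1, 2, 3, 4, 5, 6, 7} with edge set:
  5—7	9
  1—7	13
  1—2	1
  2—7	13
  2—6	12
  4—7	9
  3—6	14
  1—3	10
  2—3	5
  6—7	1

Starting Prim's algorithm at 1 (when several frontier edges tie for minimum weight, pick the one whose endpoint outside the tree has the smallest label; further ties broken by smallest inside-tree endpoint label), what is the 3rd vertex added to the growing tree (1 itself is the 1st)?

Prim, starting at 1.
Step 1: cheapest edge leaving the tree is 1—2 (1); add 2.
Step 2: cheapest edge leaving the tree is 2—3 (5); add 3.
Step 3: cheapest edge leaving the tree is 2—6 (12); add 6.
Step 4: cheapest edge leaving the tree is 6—7 (1); add 7.
Step 5: cheapest edge leaving the tree is 4—7 (9); add 4.
Step 6: cheapest edge leaving the tree is 5—7 (9); add 5.
Vertex order: 1, 2, 3, 6, 7, 4, 5. The 3rd vertex is 3.

3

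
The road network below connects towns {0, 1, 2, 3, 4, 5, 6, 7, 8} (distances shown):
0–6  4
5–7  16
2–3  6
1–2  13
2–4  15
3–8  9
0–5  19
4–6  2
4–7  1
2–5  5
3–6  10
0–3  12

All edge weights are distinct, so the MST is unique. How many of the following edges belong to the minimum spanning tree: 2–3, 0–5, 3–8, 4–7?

3

Sort edges by weight, then run Kruskal:
4–7 (1): add — endpoints in different components.
4–6 (2): add — endpoints in different components.
0–6 (4): add — endpoints in different components.
2–5 (5): add — endpoints in different components.
2–3 (6): add — endpoints in different components.
3–8 (9): add — endpoints in different components.
3–6 (10): add — endpoints in different components.
0–3 (12): skip — 0 and 3 already connected.
1–2 (13): add — endpoints in different components.
MST edge set: {4–7, 4–6, 0–6, 2–5, 2–3, 3–8, 3–6, 1–2}.
Of the listed edges, {2–3, 3–8, 4–7} are in the MST → 3.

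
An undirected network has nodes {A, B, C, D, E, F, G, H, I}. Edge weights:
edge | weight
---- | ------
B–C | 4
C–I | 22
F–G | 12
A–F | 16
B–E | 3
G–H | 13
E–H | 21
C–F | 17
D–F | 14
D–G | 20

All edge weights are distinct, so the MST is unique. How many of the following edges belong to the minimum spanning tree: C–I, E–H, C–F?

Kruskal's algorithm — process edges by increasing weight (ties by edge label):
B–E (3): add — endpoints in different components.
B–C (4): add — endpoints in different components.
F–G (12): add — endpoints in different components.
G–H (13): add — endpoints in different components.
D–F (14): add — endpoints in different components.
A–F (16): add — endpoints in different components.
C–F (17): add — endpoints in different components.
D–G (20): skip — D and G already connected.
E–H (21): skip — E and H already connected.
C–I (22): add — endpoints in different components.
MST edge set: {B–E, B–C, F–G, G–H, D–F, A–F, C–F, C–I}.
Of the listed edges, {C–I, C–F} are in the MST → 2.

2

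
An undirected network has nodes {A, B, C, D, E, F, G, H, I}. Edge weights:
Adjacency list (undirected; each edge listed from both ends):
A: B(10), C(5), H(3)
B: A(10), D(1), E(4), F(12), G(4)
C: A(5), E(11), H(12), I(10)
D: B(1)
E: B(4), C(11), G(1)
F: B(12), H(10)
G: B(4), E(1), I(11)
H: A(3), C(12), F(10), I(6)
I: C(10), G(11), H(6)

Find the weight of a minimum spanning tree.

Kruskal: consider edges lightest-first.
B—D (1): add — endpoints in different components.
E—G (1): add — endpoints in different components.
A—H (3): add — endpoints in different components.
B—E (4): add — endpoints in different components.
B—G (4): skip — B and G already connected.
A—C (5): add — endpoints in different components.
H—I (6): add — endpoints in different components.
A—B (10): add — endpoints in different components.
C—I (10): skip — C and I already connected.
F—H (10): add — endpoints in different components.
MST edges: B—D, E—G, A—H, B—E, A—C, H—I, A—B, F—H; total weight 1+1+3+4+5+6+10+10 = 40.

40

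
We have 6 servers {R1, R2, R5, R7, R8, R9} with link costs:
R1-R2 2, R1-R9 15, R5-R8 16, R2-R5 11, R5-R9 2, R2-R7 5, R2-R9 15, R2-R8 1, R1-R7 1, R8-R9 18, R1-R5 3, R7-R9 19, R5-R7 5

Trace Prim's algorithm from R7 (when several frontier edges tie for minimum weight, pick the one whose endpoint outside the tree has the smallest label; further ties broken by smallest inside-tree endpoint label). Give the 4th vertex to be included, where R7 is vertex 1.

R8

Grow the tree from R7 using Prim:
Step 1: frontier [R1-R7 1, R2-R7 5, R5-R7 5, R7-R9 19] → take R1-R7 (1); add R1.
Step 2: frontier [R1-R2 2, R1-R5 3, R1-R9 15, R2-R7 5, R5-R7 5, R7-R9 19] → take R1-R2 (2); add R2.
Step 3: frontier [R1-R5 3, R1-R9 15, R2-R8 1, R2-R5 11, R2-R9 15, R5-R7 5, R7-R9 19] → take R2-R8 (1); add R8.
Step 4: frontier [R1-R5 3, R1-R9 15, R2-R5 11, R2-R9 15, R5-R7 5, R7-R9 19, R5-R8 16, R8-R9 18] → take R1-R5 (3); add R5.
Step 5: frontier [R1-R9 15, R2-R9 15, R5-R9 2, R7-R9 19, R8-R9 18] → take R5-R9 (2); add R9.
Vertex order: R7, R1, R2, R8, R5, R9. The 4th vertex is R8.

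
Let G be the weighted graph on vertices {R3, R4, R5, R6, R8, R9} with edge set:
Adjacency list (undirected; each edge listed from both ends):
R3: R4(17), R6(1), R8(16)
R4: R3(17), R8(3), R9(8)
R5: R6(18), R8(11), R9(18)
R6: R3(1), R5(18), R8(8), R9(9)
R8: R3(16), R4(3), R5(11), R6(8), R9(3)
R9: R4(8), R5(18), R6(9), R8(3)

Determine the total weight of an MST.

26

Prim, starting at R4.
Step 1: cheapest edge leaving the tree is R4—R8 (3); add R8.
Step 2: cheapest edge leaving the tree is R8—R9 (3); add R9.
Step 3: cheapest edge leaving the tree is R6—R8 (8); add R6.
Step 4: cheapest edge leaving the tree is R3—R6 (1); add R3.
Step 5: cheapest edge leaving the tree is R5—R8 (11); add R5.
MST edges: R4—R8, R8—R9, R6—R8, R3—R6, R5—R8; total weight 3+3+8+1+11 = 26.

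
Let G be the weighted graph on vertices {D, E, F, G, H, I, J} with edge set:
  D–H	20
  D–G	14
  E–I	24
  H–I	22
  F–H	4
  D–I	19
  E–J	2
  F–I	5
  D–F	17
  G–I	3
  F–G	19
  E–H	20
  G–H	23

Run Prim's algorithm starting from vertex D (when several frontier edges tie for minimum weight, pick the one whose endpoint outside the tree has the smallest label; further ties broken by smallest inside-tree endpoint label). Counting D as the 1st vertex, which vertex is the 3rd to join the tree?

Grow the tree from D using Prim:
Step 1: cheapest edge leaving the tree is D–G (14); add G.
Step 2: cheapest edge leaving the tree is G–I (3); add I.
Step 3: cheapest edge leaving the tree is F–I (5); add F.
Step 4: cheapest edge leaving the tree is F–H (4); add H.
Step 5: cheapest edge leaving the tree is E–H (20); add E.
Step 6: cheapest edge leaving the tree is E–J (2); add J.
Vertex order: D, G, I, F, H, E, J. The 3rd vertex is I.

I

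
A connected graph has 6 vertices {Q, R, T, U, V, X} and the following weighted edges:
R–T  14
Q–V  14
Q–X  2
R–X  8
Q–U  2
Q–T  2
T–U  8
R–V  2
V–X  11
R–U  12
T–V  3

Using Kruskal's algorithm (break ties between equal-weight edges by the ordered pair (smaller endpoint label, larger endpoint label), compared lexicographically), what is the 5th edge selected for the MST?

Kruskal: consider edges lightest-first.
Q–T (2): add. Components now {Q,T} {U} {X} {R} {V}
Q–U (2): add. Components now {Q,T,U} {X} {R} {V}
Q–X (2): add. Components now {Q,T,U,X} {R} {V}
R–V (2): add. Components now {Q,T,U,X} {R,V}
T–V (3): add. Components now {Q,R,T,U,V,X}
The 5th edge added is T–V.

T-V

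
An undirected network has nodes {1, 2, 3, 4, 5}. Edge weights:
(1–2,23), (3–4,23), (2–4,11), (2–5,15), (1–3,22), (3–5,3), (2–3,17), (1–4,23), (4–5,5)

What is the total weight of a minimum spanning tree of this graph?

Prim, starting at 5.
Step 1: cheapest edge leaving the tree is 3–5 (3); add 3.
Step 2: cheapest edge leaving the tree is 4–5 (5); add 4.
Step 3: cheapest edge leaving the tree is 2–4 (11); add 2.
Step 4: cheapest edge leaving the tree is 1–3 (22); add 1.
MST edges: 3–5, 4–5, 2–4, 1–3; total weight 3+5+11+22 = 41.

41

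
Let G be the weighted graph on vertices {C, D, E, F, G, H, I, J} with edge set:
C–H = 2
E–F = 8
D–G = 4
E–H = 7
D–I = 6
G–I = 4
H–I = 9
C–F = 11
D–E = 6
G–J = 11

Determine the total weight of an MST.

Prim's algorithm from J:
Step 1: cheapest edge leaving the tree is G–J (11); add G.
Step 2: cheapest edge leaving the tree is D–G (4); add D.
Step 3: cheapest edge leaving the tree is G–I (4); add I.
Step 4: cheapest edge leaving the tree is D–E (6); add E.
Step 5: cheapest edge leaving the tree is E–H (7); add H.
Step 6: cheapest edge leaving the tree is C–H (2); add C.
Step 7: cheapest edge leaving the tree is E–F (8); add F.
MST edges: G–J, D–G, G–I, D–E, E–H, C–H, E–F; total weight 11+4+4+6+7+2+8 = 42.

42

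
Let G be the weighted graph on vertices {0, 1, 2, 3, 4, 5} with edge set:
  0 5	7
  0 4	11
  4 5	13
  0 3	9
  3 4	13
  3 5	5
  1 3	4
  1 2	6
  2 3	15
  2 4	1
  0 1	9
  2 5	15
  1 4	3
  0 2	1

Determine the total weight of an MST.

Kruskal's algorithm — process edges by increasing weight (ties by edge label):
0 2 (1): add — endpoints in different components.
2 4 (1): add — endpoints in different components.
1 4 (3): add — endpoints in different components.
1 3 (4): add — endpoints in different components.
3 5 (5): add — endpoints in different components.
MST edges: 0 2, 2 4, 1 4, 1 3, 3 5; total weight 1+1+3+4+5 = 14.

14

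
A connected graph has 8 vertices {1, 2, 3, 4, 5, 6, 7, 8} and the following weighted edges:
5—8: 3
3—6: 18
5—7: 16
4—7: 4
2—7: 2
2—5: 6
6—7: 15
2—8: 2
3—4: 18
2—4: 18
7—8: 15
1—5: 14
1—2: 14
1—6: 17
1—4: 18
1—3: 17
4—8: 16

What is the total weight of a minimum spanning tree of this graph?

57

Prim's algorithm from 7:
Step 1: cheapest edge leaving the tree is 2—7 (2); add 2.
Step 2: cheapest edge leaving the tree is 2—8 (2); add 8.
Step 3: cheapest edge leaving the tree is 5—8 (3); add 5.
Step 4: cheapest edge leaving the tree is 4—7 (4); add 4.
Step 5: cheapest edge leaving the tree is 1—2 (14); add 1.
Step 6: cheapest edge leaving the tree is 6—7 (15); add 6.
Step 7: cheapest edge leaving the tree is 1—3 (17); add 3.
MST edges: 2—7, 2—8, 5—8, 4—7, 1—2, 6—7, 1—3; total weight 2+2+3+4+14+15+17 = 57.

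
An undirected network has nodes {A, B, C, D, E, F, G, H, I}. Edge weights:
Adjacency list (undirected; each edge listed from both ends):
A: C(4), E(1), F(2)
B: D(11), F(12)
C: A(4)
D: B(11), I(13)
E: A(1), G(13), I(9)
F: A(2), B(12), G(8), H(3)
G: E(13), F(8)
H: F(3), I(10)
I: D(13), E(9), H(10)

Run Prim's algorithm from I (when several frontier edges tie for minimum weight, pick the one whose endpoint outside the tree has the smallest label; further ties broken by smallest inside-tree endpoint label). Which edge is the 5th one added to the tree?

A-C

Prim's algorithm from I:
Step 1: cheapest edge leaving the tree is E—I (9); add E.
Step 2: cheapest edge leaving the tree is A—E (1); add A.
Step 3: cheapest edge leaving the tree is A—F (2); add F.
Step 4: cheapest edge leaving the tree is F—H (3); add H.
Step 5: cheapest edge leaving the tree is A—C (4); add C.
Step 6: cheapest edge leaving the tree is F—G (8); add G.
Step 7: cheapest edge leaving the tree is B—F (12); add B.
Step 8: cheapest edge leaving the tree is B—D (11); add D.
The 5th edge added is A—C.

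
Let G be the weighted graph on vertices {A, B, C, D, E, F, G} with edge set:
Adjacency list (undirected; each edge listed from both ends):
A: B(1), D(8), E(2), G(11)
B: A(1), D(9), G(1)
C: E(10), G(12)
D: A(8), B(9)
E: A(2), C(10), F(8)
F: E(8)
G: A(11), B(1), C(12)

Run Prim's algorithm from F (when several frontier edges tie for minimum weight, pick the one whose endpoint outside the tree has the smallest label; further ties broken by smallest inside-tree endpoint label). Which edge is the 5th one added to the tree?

A-D

Prim, starting at F.
Step 1: frontier [E F 8] → take E F (8); add E.
Step 2: frontier [A E 2, C E 10] → take A E (2); add A.
Step 3: frontier [A B 1, A D 8, A G 11, C E 10] → take A B (1); add B.
Step 4: frontier [A D 8, A G 11, B G 1, B D 9, C E 10] → take B G (1); add G.
Step 5: frontier [A D 8, B D 9, C E 10, C G 12] → take A D (8); add D.
Step 6: frontier [C E 10, C G 12] → take C E (10); add C.
The 5th edge added is A D.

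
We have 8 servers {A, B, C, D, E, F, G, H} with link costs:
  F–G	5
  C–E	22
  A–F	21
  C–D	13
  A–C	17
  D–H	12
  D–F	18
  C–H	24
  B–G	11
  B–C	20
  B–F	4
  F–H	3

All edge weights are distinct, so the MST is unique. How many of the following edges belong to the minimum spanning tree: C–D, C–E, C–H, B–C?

2

Sort edges by weight, then run Kruskal:
F–H (3): add — endpoints in different components.
B–F (4): add — endpoints in different components.
F–G (5): add — endpoints in different components.
B–G (11): skip — B and G already connected.
D–H (12): add — endpoints in different components.
C–D (13): add — endpoints in different components.
A–C (17): add — endpoints in different components.
D–F (18): skip — D and F already connected.
B–C (20): skip — B and C already connected.
A–F (21): skip — A and F already connected.
C–E (22): add — endpoints in different components.
MST edge set: {F–H, B–F, F–G, D–H, C–D, A–C, C–E}.
Of the listed edges, {C–D, C–E} are in the MST → 2.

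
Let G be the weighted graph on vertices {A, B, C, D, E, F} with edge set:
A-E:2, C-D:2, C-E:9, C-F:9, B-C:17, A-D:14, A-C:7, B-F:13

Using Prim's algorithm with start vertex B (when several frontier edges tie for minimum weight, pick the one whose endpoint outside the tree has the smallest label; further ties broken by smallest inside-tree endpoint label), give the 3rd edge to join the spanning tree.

C-D

Grow the tree from B using Prim:
Step 1: cheapest edge leaving the tree is B-F (13); add F.
Step 2: cheapest edge leaving the tree is C-F (9); add C.
Step 3: cheapest edge leaving the tree is C-D (2); add D.
Step 4: cheapest edge leaving the tree is A-C (7); add A.
Step 5: cheapest edge leaving the tree is A-E (2); add E.
The 3rd edge added is C-D.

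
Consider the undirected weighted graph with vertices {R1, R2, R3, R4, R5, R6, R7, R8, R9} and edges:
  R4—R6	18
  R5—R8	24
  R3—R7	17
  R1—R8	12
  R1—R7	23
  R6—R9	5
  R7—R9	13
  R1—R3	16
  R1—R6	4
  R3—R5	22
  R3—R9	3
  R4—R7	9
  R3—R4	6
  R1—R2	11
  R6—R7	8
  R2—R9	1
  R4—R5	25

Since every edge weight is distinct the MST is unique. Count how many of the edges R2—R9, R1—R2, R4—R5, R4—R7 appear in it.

Kruskal: consider edges lightest-first.
R2—R9 (1): add — endpoints in different components.
R3—R9 (3): add — endpoints in different components.
R1—R6 (4): add — endpoints in different components.
R6—R9 (5): add — endpoints in different components.
R3—R4 (6): add — endpoints in different components.
R6—R7 (8): add — endpoints in different components.
R4—R7 (9): skip — R7 and R4 already connected.
R1—R2 (11): skip — R2 and R1 already connected.
R1—R8 (12): add — endpoints in different components.
R7—R9 (13): skip — R7 and R9 already connected.
R1—R3 (16): skip — R3 and R1 already connected.
R3—R7 (17): skip — R7 and R3 already connected.
R4—R6 (18): skip — R6 and R4 already connected.
R3—R5 (22): add — endpoints in different components.
MST edge set: {R2—R9, R3—R9, R1—R6, R6—R9, R3—R4, R6—R7, R1—R8, R3—R5}.
Of the listed edges, {R2—R9} are in the MST → 1.

1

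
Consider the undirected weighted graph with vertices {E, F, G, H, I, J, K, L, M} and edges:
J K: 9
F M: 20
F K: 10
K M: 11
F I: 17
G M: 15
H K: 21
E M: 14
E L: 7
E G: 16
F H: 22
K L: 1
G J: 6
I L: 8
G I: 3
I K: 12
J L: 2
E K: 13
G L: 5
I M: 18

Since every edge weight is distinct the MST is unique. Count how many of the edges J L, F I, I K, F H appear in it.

Sort edges by weight, then run Kruskal:
K L (1): add — endpoints in different components.
J L (2): add — endpoints in different components.
G I (3): add — endpoints in different components.
G L (5): add — endpoints in different components.
G J (6): skip — G and J already connected.
E L (7): add — endpoints in different components.
I L (8): skip — I and L already connected.
J K (9): skip — J and K already connected.
F K (10): add — endpoints in different components.
K M (11): add — endpoints in different components.
I K (12): skip — I and K already connected.
E K (13): skip — E and K already connected.
E M (14): skip — E and M already connected.
G M (15): skip — G and M already connected.
E G (16): skip — E and G already connected.
F I (17): skip — F and I already connected.
I M (18): skip — I and M already connected.
F M (20): skip — F and M already connected.
H K (21): add — endpoints in different components.
MST edge set: {K L, J L, G I, G L, E L, F K, K M, H K}.
Of the listed edges, {J L} are in the MST → 1.

1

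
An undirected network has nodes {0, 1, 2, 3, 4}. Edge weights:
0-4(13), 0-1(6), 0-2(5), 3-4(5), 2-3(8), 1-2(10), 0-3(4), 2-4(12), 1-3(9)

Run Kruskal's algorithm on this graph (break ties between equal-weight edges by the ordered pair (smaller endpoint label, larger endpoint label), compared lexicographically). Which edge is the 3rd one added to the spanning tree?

Kruskal's algorithm — process edges by increasing weight (ties by edge label):
0-3 (4): add — endpoints in different components.
0-2 (5): add — endpoints in different components.
3-4 (5): add — endpoints in different components.
0-1 (6): add — endpoints in different components.
The 3rd edge added is 3-4.

3-4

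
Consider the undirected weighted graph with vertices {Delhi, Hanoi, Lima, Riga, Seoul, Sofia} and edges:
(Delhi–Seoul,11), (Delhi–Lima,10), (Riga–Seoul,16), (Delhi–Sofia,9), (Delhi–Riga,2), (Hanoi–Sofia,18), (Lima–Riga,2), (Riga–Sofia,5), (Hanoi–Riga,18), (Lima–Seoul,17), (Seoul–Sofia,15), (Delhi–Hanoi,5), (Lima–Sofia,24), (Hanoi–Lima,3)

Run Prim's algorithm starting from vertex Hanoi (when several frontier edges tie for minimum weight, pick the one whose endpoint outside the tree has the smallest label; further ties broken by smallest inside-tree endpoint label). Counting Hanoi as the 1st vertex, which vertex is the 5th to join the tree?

Sofia

Grow the tree from Hanoi using Prim:
Step 1: cheapest edge leaving the tree is Hanoi–Lima (3); add Lima.
Step 2: cheapest edge leaving the tree is Lima–Riga (2); add Riga.
Step 3: cheapest edge leaving the tree is Delhi–Riga (2); add Delhi.
Step 4: cheapest edge leaving the tree is Riga–Sofia (5); add Sofia.
Step 5: cheapest edge leaving the tree is Delhi–Seoul (11); add Seoul.
Vertex order: Hanoi, Lima, Riga, Delhi, Sofia, Seoul. The 5th vertex is Sofia.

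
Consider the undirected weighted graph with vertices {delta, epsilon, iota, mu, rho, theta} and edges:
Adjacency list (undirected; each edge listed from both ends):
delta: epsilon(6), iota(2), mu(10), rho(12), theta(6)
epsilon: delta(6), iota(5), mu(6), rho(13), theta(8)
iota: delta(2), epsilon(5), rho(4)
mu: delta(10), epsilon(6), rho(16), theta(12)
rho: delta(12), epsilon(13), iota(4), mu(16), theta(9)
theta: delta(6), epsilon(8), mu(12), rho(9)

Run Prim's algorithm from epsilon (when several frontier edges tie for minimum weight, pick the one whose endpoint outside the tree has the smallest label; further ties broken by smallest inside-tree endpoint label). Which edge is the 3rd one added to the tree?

iota-rho

Prim, starting at epsilon.
Step 1: frontier [epsilon—iota 5, delta—epsilon 6, epsilon—mu 6, epsilon—theta 8, epsilon—rho 13] → take epsilon—iota (5); add iota.
Step 2: frontier [delta—epsilon 6, epsilon—mu 6, epsilon—theta 8, epsilon—rho 13, delta—iota 2, iota—rho 4] → take delta—iota (2); add delta.
Step 3: frontier [delta—theta 6, delta—mu 10, delta—rho 12, epsilon—mu 6, epsilon—theta 8, epsilon—rho 13, iota—rho 4] → take iota—rho (4); add rho.
Step 4: frontier [delta—theta 6, delta—mu 10, epsilon—mu 6, epsilon—theta 8, rho—theta 9, mu—rho 16] → take epsilon—mu (6); add mu.
Step 5: frontier [delta—theta 6, epsilon—theta 8, mu—theta 12, rho—theta 9] → take delta—theta (6); add theta.
The 3rd edge added is iota—rho.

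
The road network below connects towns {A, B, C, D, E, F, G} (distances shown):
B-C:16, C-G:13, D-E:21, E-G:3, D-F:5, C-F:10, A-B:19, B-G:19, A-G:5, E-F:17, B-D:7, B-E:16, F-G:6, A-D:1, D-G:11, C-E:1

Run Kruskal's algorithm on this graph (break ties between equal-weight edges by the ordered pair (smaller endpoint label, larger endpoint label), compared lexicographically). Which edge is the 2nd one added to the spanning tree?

Sort edges by weight, then run Kruskal:
A-D (1): add. Components now {A,D} {B} {C} {E} {F} {G}
C-E (1): add. Components now {A,D} {B} {C,E} {F} {G}
E-G (3): add. Components now {A,D} {B} {C,E,G} {F}
A-G (5): add. Components now {A,C,D,E,G} {B} {F}
D-F (5): add. Components now {A,C,D,E,F,G} {B}
F-G (6): skip — F and G already connected.
B-D (7): add. Components now {A,B,C,D,E,F,G}
The 2nd edge added is C-E.

C-E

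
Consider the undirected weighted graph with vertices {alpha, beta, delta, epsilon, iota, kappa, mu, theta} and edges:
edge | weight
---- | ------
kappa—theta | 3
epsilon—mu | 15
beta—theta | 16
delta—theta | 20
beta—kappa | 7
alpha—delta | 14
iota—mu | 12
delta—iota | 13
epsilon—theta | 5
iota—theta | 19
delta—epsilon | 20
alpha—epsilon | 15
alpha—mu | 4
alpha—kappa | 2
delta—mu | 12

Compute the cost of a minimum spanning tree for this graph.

45

Sort edges by weight, then run Kruskal:
alpha—kappa (2): add — endpoints in different components.
kappa—theta (3): add — endpoints in different components.
alpha—mu (4): add — endpoints in different components.
epsilon—theta (5): add — endpoints in different components.
beta—kappa (7): add — endpoints in different components.
delta—mu (12): add — endpoints in different components.
iota—mu (12): add — endpoints in different components.
MST edges: alpha—kappa, kappa—theta, alpha—mu, epsilon—theta, beta—kappa, delta—mu, iota—mu; total weight 2+3+4+5+7+12+12 = 45.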